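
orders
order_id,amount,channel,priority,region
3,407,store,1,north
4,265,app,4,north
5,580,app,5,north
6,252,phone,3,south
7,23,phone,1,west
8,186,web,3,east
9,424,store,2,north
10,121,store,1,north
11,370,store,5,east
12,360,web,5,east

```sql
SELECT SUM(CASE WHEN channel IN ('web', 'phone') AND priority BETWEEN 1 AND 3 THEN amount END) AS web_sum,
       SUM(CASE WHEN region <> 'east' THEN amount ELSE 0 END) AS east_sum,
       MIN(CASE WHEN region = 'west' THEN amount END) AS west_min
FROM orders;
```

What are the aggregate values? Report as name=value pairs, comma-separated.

web_sum=461, east_sum=2072, west_min=23

[web_sum: channel IN ('web', 'phone') AND priority BETWEEN 1 AND 3]
order_id=3: ✗
order_id=4: ✗
order_id=5: ✗
order_id=6: ✓ → 252
order_id=7: ✓ → 23
order_id=8: ✓ → 186
order_id=9: ✗
order_id=10: ✗
order_id=11: ✗
order_id=12: ✗
web_sum = 252 + 23 + 186 = 461
—
[east_sum: region <> 'east']
order_id=3: ✓ → 407
order_id=4: ✓ → 265
order_id=5: ✓ → 580
order_id=6: ✓ → 252
order_id=7: ✓ → 23
order_id=8: ✗
order_id=9: ✓ → 424
order_id=10: ✓ → 121
order_id=11: ✗
order_id=12: ✗
east_sum = 407 + 265 + 580 + 252 + 23 + 424 + 121 = 2072
—
[west_min: region = 'west']
order_id=3: ✗
order_id=4: ✗
order_id=5: ✗
order_id=6: ✗
order_id=7: ✓ → 23
order_id=8: ✗
order_id=9: ✗
order_id=10: ✗
order_id=11: ✗
order_id=12: ✗
west_min = MIN(23) = 23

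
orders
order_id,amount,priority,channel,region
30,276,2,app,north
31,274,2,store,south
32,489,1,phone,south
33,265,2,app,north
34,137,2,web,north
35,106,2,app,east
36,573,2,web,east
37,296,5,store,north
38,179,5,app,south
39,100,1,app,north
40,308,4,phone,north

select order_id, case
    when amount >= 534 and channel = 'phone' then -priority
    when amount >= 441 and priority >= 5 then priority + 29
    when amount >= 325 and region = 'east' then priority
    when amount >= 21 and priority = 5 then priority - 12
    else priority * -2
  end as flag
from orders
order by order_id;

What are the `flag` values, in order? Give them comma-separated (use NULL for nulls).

order_id=30: ELSE → -4
order_id=31: ELSE → -4
order_id=32: ELSE → -2
order_id=33: ELSE → -4
order_id=34: ELSE → -4
order_id=35: ELSE → -4
order_id=36: amount >= 325 and region = 'east' → 2
order_id=37: amount >= 21 and priority = 5 → -7
order_id=38: amount >= 21 and priority = 5 → -7
order_id=39: ELSE → -2
order_id=40: ELSE → -8

-4, -4, -2, -4, -4, -4, 2, -7, -7, -2, -8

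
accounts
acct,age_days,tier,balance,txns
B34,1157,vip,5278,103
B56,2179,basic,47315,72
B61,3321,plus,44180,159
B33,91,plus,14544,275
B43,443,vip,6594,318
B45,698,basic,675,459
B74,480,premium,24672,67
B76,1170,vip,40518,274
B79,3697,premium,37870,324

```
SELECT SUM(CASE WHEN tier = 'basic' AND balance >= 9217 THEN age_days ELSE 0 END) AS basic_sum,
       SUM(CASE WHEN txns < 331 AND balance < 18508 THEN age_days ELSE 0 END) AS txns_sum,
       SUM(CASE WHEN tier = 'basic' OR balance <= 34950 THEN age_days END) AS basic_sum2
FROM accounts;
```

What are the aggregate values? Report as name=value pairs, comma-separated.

[basic_sum: tier = 'basic' AND balance >= 9217]
acct=B34: ✗
acct=B56: ✓ → 2179
acct=B61: ✗
acct=B33: ✗
acct=B43: ✗
acct=B45: ✗
acct=B74: ✗
acct=B76: ✗
acct=B79: ✗
basic_sum = 2179
—
[txns_sum: txns < 331 AND balance < 18508]
acct=B34: ✓ → 1157
acct=B56: ✗
acct=B61: ✗
acct=B33: ✓ → 91
acct=B43: ✓ → 443
acct=B45: ✗
acct=B74: ✗
acct=B76: ✗
acct=B79: ✗
txns_sum = 1157 + 91 + 443 = 1691
—
[basic_sum2: tier = 'basic' OR balance <= 34950]
acct=B34: ✓ → 1157
acct=B56: ✓ → 2179
acct=B61: ✗
acct=B33: ✓ → 91
acct=B43: ✓ → 443
acct=B45: ✓ → 698
acct=B74: ✓ → 480
acct=B76: ✗
acct=B79: ✗
basic_sum2 = 1157 + 2179 + 91 + 443 + 698 + 480 = 5048

basic_sum=2179, txns_sum=1691, basic_sum2=5048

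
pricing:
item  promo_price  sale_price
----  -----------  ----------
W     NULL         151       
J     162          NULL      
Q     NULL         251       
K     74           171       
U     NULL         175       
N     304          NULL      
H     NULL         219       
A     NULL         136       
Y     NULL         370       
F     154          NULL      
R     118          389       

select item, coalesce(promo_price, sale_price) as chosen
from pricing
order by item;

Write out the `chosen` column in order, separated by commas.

item=A: promo_price=NULL, sale_price=136 → 136
item=F: promo_price=154 → 154
item=H: promo_price=NULL, sale_price=219 → 219
item=J: promo_price=162 → 162
item=K: promo_price=74 → 74
item=N: promo_price=304 → 304
item=Q: promo_price=NULL, sale_price=251 → 251
item=R: promo_price=118 → 118
item=U: promo_price=NULL, sale_price=175 → 175
item=W: promo_price=NULL, sale_price=151 → 151
item=Y: promo_price=NULL, sale_price=370 → 370

136, 154, 219, 162, 74, 304, 251, 118, 175, 151, 370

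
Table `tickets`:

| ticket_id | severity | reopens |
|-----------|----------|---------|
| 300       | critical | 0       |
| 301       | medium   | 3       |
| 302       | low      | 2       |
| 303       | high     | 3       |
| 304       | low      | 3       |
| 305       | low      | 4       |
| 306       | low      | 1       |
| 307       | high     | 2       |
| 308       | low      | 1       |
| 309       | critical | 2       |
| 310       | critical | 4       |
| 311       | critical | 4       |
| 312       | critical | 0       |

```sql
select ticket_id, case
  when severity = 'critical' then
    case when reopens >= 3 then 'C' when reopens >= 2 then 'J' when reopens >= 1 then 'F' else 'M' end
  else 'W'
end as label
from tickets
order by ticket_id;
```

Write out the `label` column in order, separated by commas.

ticket_id=300: severity='critical' → inner[ELSE] → M
ticket_id=301: severity='medium' → outer ELSE → W
ticket_id=302: severity='low' → outer ELSE → W
ticket_id=303: severity='high' → outer ELSE → W
ticket_id=304: severity='low' → outer ELSE → W
ticket_id=305: severity='low' → outer ELSE → W
ticket_id=306: severity='low' → outer ELSE → W
ticket_id=307: severity='high' → outer ELSE → W
ticket_id=308: severity='low' → outer ELSE → W
ticket_id=309: severity='critical' → inner[reopens >= 2] → J
ticket_id=310: severity='critical' → inner[reopens >= 3] → C
ticket_id=311: severity='critical' → inner[reopens >= 3] → C
ticket_id=312: severity='critical' → inner[ELSE] → M

M, W, W, W, W, W, W, W, W, J, C, C, M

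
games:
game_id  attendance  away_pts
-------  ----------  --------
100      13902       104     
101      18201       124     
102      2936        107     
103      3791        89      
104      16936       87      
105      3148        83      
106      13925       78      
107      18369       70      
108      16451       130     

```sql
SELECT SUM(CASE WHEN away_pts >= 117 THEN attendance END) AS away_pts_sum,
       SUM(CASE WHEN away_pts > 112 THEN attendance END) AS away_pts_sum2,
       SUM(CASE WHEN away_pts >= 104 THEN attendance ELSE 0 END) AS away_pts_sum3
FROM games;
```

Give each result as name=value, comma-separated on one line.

away_pts_sum=34652, away_pts_sum2=34652, away_pts_sum3=51490

[away_pts_sum: away_pts >= 117]
game_id=100: ✗
game_id=101: ✓ → 18201
game_id=102: ✗
game_id=103: ✗
game_id=104: ✗
game_id=105: ✗
game_id=106: ✗
game_id=107: ✗
game_id=108: ✓ → 16451
away_pts_sum = 18201 + 16451 = 34652
—
[away_pts_sum2: away_pts > 112]
game_id=100: ✗
game_id=101: ✓ → 18201
game_id=102: ✗
game_id=103: ✗
game_id=104: ✗
game_id=105: ✗
game_id=106: ✗
game_id=107: ✗
game_id=108: ✓ → 16451
away_pts_sum2 = 18201 + 16451 = 34652
—
[away_pts_sum3: away_pts >= 104]
game_id=100: ✓ → 13902
game_id=101: ✓ → 18201
game_id=102: ✓ → 2936
game_id=103: ✗
game_id=104: ✗
game_id=105: ✗
game_id=106: ✗
game_id=107: ✗
game_id=108: ✓ → 16451
away_pts_sum3 = 13902 + 18201 + 2936 + 16451 = 51490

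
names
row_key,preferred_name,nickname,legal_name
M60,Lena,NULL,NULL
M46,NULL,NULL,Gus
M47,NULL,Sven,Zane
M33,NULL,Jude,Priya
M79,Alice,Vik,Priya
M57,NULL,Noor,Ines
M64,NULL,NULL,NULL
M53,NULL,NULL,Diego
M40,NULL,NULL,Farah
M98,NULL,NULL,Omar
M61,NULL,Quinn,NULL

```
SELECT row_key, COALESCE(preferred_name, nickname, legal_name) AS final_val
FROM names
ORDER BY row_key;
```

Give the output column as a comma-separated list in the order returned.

Jude, Farah, Gus, Sven, Diego, Noor, Lena, Quinn, NULL, Alice, Omar

row_key=M33: preferred_name=NULL, nickname=Jude → Jude
row_key=M40: preferred_name=NULL, nickname=NULL, legal_name=Farah → Farah
row_key=M46: preferred_name=NULL, nickname=NULL, legal_name=Gus → Gus
row_key=M47: preferred_name=NULL, nickname=Sven → Sven
row_key=M53: preferred_name=NULL, nickname=NULL, legal_name=Diego → Diego
row_key=M57: preferred_name=NULL, nickname=Noor → Noor
row_key=M60: preferred_name=Lena → Lena
row_key=M61: preferred_name=NULL, nickname=Quinn → Quinn
row_key=M64: preferred_name=NULL, nickname=NULL, legal_name=NULL (all NULL) → NULL
row_key=M79: preferred_name=Alice → Alice
row_key=M98: preferred_name=NULL, nickname=NULL, legal_name=Omar → Omar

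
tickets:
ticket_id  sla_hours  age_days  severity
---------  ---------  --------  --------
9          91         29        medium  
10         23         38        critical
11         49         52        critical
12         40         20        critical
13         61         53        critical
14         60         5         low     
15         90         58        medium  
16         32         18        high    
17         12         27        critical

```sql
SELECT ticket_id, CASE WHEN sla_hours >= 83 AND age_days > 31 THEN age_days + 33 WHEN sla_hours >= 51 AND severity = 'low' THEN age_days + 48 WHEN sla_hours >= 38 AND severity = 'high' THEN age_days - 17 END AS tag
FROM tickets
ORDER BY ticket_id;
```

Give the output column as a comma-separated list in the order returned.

NULL, NULL, NULL, NULL, NULL, 53, 91, NULL, NULL

ticket_id=9: (no match → NULL) → NULL
ticket_id=10: (no match → NULL) → NULL
ticket_id=11: (no match → NULL) → NULL
ticket_id=12: (no match → NULL) → NULL
ticket_id=13: (no match → NULL) → NULL
ticket_id=14: sla_hours >= 51 AND severity = 'low' → 53
ticket_id=15: sla_hours >= 83 AND age_days > 31 → 91
ticket_id=16: (no match → NULL) → NULL
ticket_id=17: (no match → NULL) → NULL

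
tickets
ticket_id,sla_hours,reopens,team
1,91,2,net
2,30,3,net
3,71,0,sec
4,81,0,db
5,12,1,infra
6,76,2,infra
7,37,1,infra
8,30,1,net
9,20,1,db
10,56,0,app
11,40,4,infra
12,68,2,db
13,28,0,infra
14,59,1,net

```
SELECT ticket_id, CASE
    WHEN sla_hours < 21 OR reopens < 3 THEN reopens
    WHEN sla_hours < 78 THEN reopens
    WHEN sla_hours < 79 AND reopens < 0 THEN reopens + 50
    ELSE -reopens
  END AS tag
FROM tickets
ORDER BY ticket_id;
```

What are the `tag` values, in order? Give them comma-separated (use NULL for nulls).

2, 3, 0, 0, 1, 2, 1, 1, 1, 0, 4, 2, 0, 1

ticket_id=1: sla_hours < 21 OR reopens < 3 → 2
ticket_id=2: sla_hours < 78 → 3
ticket_id=3: sla_hours < 21 OR reopens < 3 → 0
ticket_id=4: sla_hours < 21 OR reopens < 3 → 0
ticket_id=5: sla_hours < 21 OR reopens < 3 → 1
ticket_id=6: sla_hours < 21 OR reopens < 3 → 2
ticket_id=7: sla_hours < 21 OR reopens < 3 → 1
ticket_id=8: sla_hours < 21 OR reopens < 3 → 1
ticket_id=9: sla_hours < 21 OR reopens < 3 → 1
ticket_id=10: sla_hours < 21 OR reopens < 3 → 0
ticket_id=11: sla_hours < 78 → 4
ticket_id=12: sla_hours < 21 OR reopens < 3 → 2
ticket_id=13: sla_hours < 21 OR reopens < 3 → 0
ticket_id=14: sla_hours < 21 OR reopens < 3 → 1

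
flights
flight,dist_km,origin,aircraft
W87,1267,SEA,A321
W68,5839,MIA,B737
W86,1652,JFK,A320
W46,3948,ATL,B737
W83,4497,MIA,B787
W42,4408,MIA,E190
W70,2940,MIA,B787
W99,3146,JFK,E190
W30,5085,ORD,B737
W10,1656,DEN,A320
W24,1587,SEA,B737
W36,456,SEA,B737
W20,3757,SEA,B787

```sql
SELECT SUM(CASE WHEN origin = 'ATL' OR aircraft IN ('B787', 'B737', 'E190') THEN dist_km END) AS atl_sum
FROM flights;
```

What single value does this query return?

35663

flight=W87: ✗
flight=W68: ✓ → 5839
flight=W86: ✗
flight=W46: ✓ → 3948
flight=W83: ✓ → 4497
flight=W42: ✓ → 4408
flight=W70: ✓ → 2940
flight=W99: ✓ → 3146
flight=W30: ✓ → 5085
flight=W10: ✗
flight=W24: ✓ → 1587
flight=W36: ✓ → 456
flight=W20: ✓ → 3757
atl_sum = 5839 + 3948 + 4497 + 4408 + 2940 + 3146 + 5085 + 1587 + 456 + 3757 = 35663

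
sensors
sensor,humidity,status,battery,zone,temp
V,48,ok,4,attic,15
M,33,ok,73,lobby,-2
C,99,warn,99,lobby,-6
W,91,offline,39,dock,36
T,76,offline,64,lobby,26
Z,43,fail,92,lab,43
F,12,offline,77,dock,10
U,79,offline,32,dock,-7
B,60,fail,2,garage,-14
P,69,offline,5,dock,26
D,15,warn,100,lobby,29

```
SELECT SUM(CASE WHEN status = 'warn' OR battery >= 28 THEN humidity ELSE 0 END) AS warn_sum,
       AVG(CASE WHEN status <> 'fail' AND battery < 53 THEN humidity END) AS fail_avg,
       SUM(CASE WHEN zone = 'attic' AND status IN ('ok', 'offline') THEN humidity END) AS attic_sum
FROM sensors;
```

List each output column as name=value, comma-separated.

warn_sum=448, fail_avg=71.75, attic_sum=48

[warn_sum: status = 'warn' OR battery >= 28]
sensor=V: ✗
sensor=M: ✓ → 33
sensor=C: ✓ → 99
sensor=W: ✓ → 91
sensor=T: ✓ → 76
sensor=Z: ✓ → 43
sensor=F: ✓ → 12
sensor=U: ✓ → 79
sensor=B: ✗
sensor=P: ✗
sensor=D: ✓ → 15
warn_sum = 33 + 99 + 91 + 76 + 43 + 12 + 79 + 15 = 448
—
[fail_avg: status <> 'fail' AND battery < 53]
sensor=V: ✓ → 48
sensor=M: ✗
sensor=C: ✗
sensor=W: ✓ → 91
sensor=T: ✗
sensor=Z: ✗
sensor=F: ✗
sensor=U: ✓ → 79
sensor=B: ✗
sensor=P: ✓ → 69
sensor=D: ✗
fail_avg = (48 + 91 + 79 + 69) / 4 = 71.75
—
[attic_sum: zone = 'attic' AND status IN ('ok', 'offline')]
sensor=V: ✓ → 48
sensor=M: ✗
sensor=C: ✗
sensor=W: ✗
sensor=T: ✗
sensor=Z: ✗
sensor=F: ✗
sensor=U: ✗
sensor=B: ✗
sensor=P: ✗
sensor=D: ✗
attic_sum = 48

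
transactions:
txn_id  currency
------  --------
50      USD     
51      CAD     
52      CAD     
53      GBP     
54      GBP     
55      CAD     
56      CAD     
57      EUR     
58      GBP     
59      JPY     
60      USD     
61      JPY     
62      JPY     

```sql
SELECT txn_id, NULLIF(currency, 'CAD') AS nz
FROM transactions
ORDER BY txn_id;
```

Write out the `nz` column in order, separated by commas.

txn_id=50: currency=USD vs CAD: differ → USD
txn_id=51: currency=CAD vs CAD: equal → NULL
txn_id=52: currency=CAD vs CAD: equal → NULL
txn_id=53: currency=GBP vs CAD: differ → GBP
txn_id=54: currency=GBP vs CAD: differ → GBP
txn_id=55: currency=CAD vs CAD: equal → NULL
txn_id=56: currency=CAD vs CAD: equal → NULL
txn_id=57: currency=EUR vs CAD: differ → EUR
txn_id=58: currency=GBP vs CAD: differ → GBP
txn_id=59: currency=JPY vs CAD: differ → JPY
txn_id=60: currency=USD vs CAD: differ → USD
txn_id=61: currency=JPY vs CAD: differ → JPY
txn_id=62: currency=JPY vs CAD: differ → JPY

USD, NULL, NULL, GBP, GBP, NULL, NULL, EUR, GBP, JPY, USD, JPY, JPY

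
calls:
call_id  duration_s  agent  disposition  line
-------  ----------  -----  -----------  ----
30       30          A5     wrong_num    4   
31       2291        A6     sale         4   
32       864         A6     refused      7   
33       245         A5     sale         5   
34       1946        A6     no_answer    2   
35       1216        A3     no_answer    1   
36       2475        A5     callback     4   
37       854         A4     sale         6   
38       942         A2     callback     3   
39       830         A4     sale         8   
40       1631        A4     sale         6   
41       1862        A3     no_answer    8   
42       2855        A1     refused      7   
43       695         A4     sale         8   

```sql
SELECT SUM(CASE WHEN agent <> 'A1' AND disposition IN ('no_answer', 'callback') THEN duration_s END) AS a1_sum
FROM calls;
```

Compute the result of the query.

call_id=30: ✗
call_id=31: ✗
call_id=32: ✗
call_id=33: ✗
call_id=34: ✓ → 1946
call_id=35: ✓ → 1216
call_id=36: ✓ → 2475
call_id=37: ✗
call_id=38: ✓ → 942
call_id=39: ✗
call_id=40: ✗
call_id=41: ✓ → 1862
call_id=42: ✗
call_id=43: ✗
a1_sum = 1946 + 1216 + 2475 + 942 + 1862 = 8441

8441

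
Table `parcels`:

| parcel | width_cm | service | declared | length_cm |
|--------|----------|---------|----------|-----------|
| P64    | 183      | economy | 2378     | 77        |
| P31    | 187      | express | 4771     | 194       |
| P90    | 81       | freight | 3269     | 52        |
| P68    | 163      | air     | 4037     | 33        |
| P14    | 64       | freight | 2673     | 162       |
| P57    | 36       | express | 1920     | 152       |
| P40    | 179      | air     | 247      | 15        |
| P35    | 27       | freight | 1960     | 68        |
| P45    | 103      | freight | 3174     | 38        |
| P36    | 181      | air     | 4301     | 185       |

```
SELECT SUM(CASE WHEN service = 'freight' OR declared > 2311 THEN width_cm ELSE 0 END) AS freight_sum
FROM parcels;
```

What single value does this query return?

parcel=P64: ✓ → 183
parcel=P31: ✓ → 187
parcel=P90: ✓ → 81
parcel=P68: ✓ → 163
parcel=P14: ✓ → 64
parcel=P57: ✗
parcel=P40: ✗
parcel=P35: ✓ → 27
parcel=P45: ✓ → 103
parcel=P36: ✓ → 181
freight_sum = 183 + 187 + 81 + 163 + 64 + 27 + 103 + 181 = 989

989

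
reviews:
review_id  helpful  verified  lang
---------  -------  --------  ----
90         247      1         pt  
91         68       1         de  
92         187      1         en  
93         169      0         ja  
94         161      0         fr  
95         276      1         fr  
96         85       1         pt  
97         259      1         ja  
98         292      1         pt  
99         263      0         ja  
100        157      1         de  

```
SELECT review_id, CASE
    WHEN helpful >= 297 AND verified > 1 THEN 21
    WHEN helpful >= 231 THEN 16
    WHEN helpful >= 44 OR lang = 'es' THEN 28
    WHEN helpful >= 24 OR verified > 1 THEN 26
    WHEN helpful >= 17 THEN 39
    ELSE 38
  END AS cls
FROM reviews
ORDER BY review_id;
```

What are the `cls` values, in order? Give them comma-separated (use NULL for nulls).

review_id=90: helpful >= 231 → 16
review_id=91: helpful >= 44 OR lang = 'es' → 28
review_id=92: helpful >= 44 OR lang = 'es' → 28
review_id=93: helpful >= 44 OR lang = 'es' → 28
review_id=94: helpful >= 44 OR lang = 'es' → 28
review_id=95: helpful >= 231 → 16
review_id=96: helpful >= 44 OR lang = 'es' → 28
review_id=97: helpful >= 231 → 16
review_id=98: helpful >= 231 → 16
review_id=99: helpful >= 231 → 16
review_id=100: helpful >= 44 OR lang = 'es' → 28

16, 28, 28, 28, 28, 16, 28, 16, 16, 16, 28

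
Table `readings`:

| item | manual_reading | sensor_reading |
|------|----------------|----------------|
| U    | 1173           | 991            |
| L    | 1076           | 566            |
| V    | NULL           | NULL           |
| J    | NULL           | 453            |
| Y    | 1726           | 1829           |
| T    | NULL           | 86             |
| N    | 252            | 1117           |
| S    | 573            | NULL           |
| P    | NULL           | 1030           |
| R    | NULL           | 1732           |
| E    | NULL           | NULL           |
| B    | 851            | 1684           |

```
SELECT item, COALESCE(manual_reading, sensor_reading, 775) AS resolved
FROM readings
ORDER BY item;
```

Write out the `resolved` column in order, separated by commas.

851, 775, 453, 1076, 252, 1030, 1732, 573, 86, 1173, 775, 1726

item=B: manual_reading=851 → 851
item=E: manual_reading=NULL, sensor_reading=NULL, → literal 775 → 775
item=J: manual_reading=NULL, sensor_reading=453 → 453
item=L: manual_reading=1076 → 1076
item=N: manual_reading=252 → 252
item=P: manual_reading=NULL, sensor_reading=1030 → 1030
item=R: manual_reading=NULL, sensor_reading=1732 → 1732
item=S: manual_reading=573 → 573
item=T: manual_reading=NULL, sensor_reading=86 → 86
item=U: manual_reading=1173 → 1173
item=V: manual_reading=NULL, sensor_reading=NULL, → literal 775 → 775
item=Y: manual_reading=1726 → 1726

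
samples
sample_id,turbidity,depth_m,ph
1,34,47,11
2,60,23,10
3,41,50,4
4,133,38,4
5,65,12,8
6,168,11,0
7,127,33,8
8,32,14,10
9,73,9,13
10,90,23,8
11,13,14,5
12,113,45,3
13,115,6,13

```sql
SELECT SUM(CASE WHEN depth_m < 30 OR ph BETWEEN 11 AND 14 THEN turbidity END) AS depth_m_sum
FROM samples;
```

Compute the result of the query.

sample_id=1: ✓ → 34
sample_id=2: ✓ → 60
sample_id=3: ✗
sample_id=4: ✗
sample_id=5: ✓ → 65
sample_id=6: ✓ → 168
sample_id=7: ✗
sample_id=8: ✓ → 32
sample_id=9: ✓ → 73
sample_id=10: ✓ → 90
sample_id=11: ✓ → 13
sample_id=12: ✗
sample_id=13: ✓ → 115
depth_m_sum = 34 + 60 + 65 + 168 + 32 + 73 + 90 + 13 + 115 = 650

650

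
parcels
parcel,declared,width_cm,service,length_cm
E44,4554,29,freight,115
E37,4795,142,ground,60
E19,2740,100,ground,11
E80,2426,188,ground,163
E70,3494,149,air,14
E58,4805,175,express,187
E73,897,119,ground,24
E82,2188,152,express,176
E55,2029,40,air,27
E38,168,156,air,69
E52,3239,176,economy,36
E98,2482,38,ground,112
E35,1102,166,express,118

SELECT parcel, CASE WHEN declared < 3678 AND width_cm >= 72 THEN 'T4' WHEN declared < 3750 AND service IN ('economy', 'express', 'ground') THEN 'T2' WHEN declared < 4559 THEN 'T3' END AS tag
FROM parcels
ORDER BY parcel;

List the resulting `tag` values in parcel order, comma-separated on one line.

parcel=E19: declared < 3678 AND width_cm >= 72 → T4
parcel=E35: declared < 3678 AND width_cm >= 72 → T4
parcel=E37: (no match → NULL) → NULL
parcel=E38: declared < 3678 AND width_cm >= 72 → T4
parcel=E44: declared < 4559 → T3
parcel=E52: declared < 3678 AND width_cm >= 72 → T4
parcel=E55: declared < 4559 → T3
parcel=E58: (no match → NULL) → NULL
parcel=E70: declared < 3678 AND width_cm >= 72 → T4
parcel=E73: declared < 3678 AND width_cm >= 72 → T4
parcel=E80: declared < 3678 AND width_cm >= 72 → T4
parcel=E82: declared < 3678 AND width_cm >= 72 → T4
parcel=E98: declared < 3750 AND service IN ('economy', 'express', 'ground') → T2

T4, T4, NULL, T4, T3, T4, T3, NULL, T4, T4, T4, T4, T2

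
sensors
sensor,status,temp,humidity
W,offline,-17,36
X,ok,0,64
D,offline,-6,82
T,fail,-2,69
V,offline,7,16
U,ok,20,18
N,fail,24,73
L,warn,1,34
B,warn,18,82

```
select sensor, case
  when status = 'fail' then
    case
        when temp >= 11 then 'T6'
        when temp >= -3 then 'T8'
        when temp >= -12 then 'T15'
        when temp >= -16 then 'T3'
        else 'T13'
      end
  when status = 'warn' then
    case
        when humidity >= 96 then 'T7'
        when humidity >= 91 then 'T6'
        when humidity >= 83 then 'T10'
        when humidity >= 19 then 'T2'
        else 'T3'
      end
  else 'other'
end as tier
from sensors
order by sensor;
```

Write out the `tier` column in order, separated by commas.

T2, other, T2, T6, T8, other, other, other, other

sensor=B: status='warn' → inner[humidity >= 19] → T2
sensor=D: status='offline' → outer ELSE → other
sensor=L: status='warn' → inner[humidity >= 19] → T2
sensor=N: status='fail' → inner[temp >= 11] → T6
sensor=T: status='fail' → inner[temp >= -3] → T8
sensor=U: status='ok' → outer ELSE → other
sensor=V: status='offline' → outer ELSE → other
sensor=W: status='offline' → outer ELSE → other
sensor=X: status='ok' → outer ELSE → other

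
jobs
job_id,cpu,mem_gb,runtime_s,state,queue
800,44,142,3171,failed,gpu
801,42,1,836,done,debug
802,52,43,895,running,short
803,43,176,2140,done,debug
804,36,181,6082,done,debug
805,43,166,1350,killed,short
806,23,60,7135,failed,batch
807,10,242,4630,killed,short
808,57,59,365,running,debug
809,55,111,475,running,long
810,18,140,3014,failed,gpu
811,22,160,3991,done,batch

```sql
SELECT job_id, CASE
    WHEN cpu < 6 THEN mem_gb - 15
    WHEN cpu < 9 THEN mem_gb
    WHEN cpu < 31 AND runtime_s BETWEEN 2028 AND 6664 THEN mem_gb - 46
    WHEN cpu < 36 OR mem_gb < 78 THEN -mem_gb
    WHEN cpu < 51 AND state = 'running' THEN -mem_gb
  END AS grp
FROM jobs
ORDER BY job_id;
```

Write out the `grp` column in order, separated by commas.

job_id=800: (no match → NULL) → NULL
job_id=801: cpu < 36 OR mem_gb < 78 → -1
job_id=802: cpu < 36 OR mem_gb < 78 → -43
job_id=803: (no match → NULL) → NULL
job_id=804: (no match → NULL) → NULL
job_id=805: (no match → NULL) → NULL
job_id=806: cpu < 36 OR mem_gb < 78 → -60
job_id=807: cpu < 31 AND runtime_s BETWEEN 2028 AND 6664 → 196
job_id=808: cpu < 36 OR mem_gb < 78 → -59
job_id=809: (no match → NULL) → NULL
job_id=810: cpu < 31 AND runtime_s BETWEEN 2028 AND 6664 → 94
job_id=811: cpu < 31 AND runtime_s BETWEEN 2028 AND 6664 → 114

NULL, -1, -43, NULL, NULL, NULL, -60, 196, -59, NULL, 94, 114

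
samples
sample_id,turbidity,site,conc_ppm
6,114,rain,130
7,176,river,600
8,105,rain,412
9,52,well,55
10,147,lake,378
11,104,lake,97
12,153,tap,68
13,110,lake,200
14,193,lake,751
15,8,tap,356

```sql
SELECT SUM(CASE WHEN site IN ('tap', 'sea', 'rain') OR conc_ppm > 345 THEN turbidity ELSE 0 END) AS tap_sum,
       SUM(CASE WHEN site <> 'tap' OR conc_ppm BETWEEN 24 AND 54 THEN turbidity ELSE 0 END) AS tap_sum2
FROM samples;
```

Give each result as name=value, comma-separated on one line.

[tap_sum: site IN ('tap', 'sea', 'rain') OR conc_ppm > 345]
sample_id=6: ✓ → 114
sample_id=7: ✓ → 176
sample_id=8: ✓ → 105
sample_id=9: ✗
sample_id=10: ✓ → 147
sample_id=11: ✗
sample_id=12: ✓ → 153
sample_id=13: ✗
sample_id=14: ✓ → 193
sample_id=15: ✓ → 8
tap_sum = 114 + 176 + 105 + 147 + 153 + 193 + 8 = 896
—
[tap_sum2: site <> 'tap' OR conc_ppm BETWEEN 24 AND 54]
sample_id=6: ✓ → 114
sample_id=7: ✓ → 176
sample_id=8: ✓ → 105
sample_id=9: ✓ → 52
sample_id=10: ✓ → 147
sample_id=11: ✓ → 104
sample_id=12: ✗
sample_id=13: ✓ → 110
sample_id=14: ✓ → 193
sample_id=15: ✗
tap_sum2 = 114 + 176 + 105 + 52 + 147 + 104 + 110 + 193 = 1001

tap_sum=896, tap_sum2=1001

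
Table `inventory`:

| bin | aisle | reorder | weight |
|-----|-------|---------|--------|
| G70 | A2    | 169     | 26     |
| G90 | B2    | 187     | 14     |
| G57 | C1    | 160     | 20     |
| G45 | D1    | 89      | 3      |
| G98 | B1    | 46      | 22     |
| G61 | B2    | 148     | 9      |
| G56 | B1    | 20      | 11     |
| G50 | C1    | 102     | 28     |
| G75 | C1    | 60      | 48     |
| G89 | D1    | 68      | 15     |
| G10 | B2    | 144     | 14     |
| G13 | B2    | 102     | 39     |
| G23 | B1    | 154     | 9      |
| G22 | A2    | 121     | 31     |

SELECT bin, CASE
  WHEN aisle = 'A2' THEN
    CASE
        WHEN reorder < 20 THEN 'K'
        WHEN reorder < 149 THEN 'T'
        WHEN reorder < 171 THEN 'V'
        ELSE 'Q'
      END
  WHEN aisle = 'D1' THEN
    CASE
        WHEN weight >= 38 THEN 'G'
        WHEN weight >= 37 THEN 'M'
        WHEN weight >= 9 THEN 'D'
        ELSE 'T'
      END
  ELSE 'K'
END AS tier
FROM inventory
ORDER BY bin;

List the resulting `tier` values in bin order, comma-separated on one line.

bin=G10: aisle='B2' → outer ELSE → K
bin=G13: aisle='B2' → outer ELSE → K
bin=G22: aisle='A2' → inner[reorder < 149] → T
bin=G23: aisle='B1' → outer ELSE → K
bin=G45: aisle='D1' → inner[ELSE] → T
bin=G50: aisle='C1' → outer ELSE → K
bin=G56: aisle='B1' → outer ELSE → K
bin=G57: aisle='C1' → outer ELSE → K
bin=G61: aisle='B2' → outer ELSE → K
bin=G70: aisle='A2' → inner[reorder < 171] → V
bin=G75: aisle='C1' → outer ELSE → K
bin=G89: aisle='D1' → inner[weight >= 9] → D
bin=G90: aisle='B2' → outer ELSE → K
bin=G98: aisle='B1' → outer ELSE → K

K, K, T, K, T, K, K, K, K, V, K, D, K, K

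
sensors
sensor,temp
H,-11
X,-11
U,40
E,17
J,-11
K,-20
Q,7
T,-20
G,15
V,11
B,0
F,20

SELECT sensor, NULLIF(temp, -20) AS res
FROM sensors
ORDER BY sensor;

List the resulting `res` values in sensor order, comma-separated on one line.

sensor=B: temp=0 vs -20: differ → 0
sensor=E: temp=17 vs -20: differ → 17
sensor=F: temp=20 vs -20: differ → 20
sensor=G: temp=15 vs -20: differ → 15
sensor=H: temp=-11 vs -20: differ → -11
sensor=J: temp=-11 vs -20: differ → -11
sensor=K: temp=-20 vs -20: equal → NULL
sensor=Q: temp=7 vs -20: differ → 7
sensor=T: temp=-20 vs -20: equal → NULL
sensor=U: temp=40 vs -20: differ → 40
sensor=V: temp=11 vs -20: differ → 11
sensor=X: temp=-11 vs -20: differ → -11

0, 17, 20, 15, -11, -11, NULL, 7, NULL, 40, 11, -11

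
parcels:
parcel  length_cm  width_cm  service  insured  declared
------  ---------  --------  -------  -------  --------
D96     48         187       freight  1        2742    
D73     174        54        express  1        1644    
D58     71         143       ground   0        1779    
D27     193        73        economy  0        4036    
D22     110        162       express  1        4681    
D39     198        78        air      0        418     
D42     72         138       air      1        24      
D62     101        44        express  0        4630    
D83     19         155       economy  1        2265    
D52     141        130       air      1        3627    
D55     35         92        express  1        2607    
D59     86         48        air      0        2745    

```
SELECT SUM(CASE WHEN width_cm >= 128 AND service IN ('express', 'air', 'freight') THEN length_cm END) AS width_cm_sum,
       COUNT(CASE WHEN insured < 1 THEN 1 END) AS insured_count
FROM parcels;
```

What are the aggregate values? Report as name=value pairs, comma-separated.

[width_cm_sum: width_cm >= 128 AND service IN ('express', 'air', 'freight')]
parcel=D96: ✓ → 48
parcel=D73: ✗
parcel=D58: ✗
parcel=D27: ✗
parcel=D22: ✓ → 110
parcel=D39: ✗
parcel=D42: ✓ → 72
parcel=D62: ✗
parcel=D83: ✗
parcel=D52: ✓ → 141
parcel=D55: ✗
parcel=D59: ✗
width_cm_sum = 48 + 110 + 72 + 141 = 371
—
[insured_count: insured < 1]
parcel=D96: ✗
parcel=D73: ✗
parcel=D58: ✓ → 1
parcel=D27: ✓ → 1
parcel=D22: ✗
parcel=D39: ✓ → 1
parcel=D42: ✗
parcel=D62: ✓ → 1
parcel=D83: ✗
parcel=D52: ✗
parcel=D55: ✗
parcel=D59: ✓ → 1
insured_count = COUNT(1, 1, 1, 1, 1) = 5

width_cm_sum=371, insured_count=5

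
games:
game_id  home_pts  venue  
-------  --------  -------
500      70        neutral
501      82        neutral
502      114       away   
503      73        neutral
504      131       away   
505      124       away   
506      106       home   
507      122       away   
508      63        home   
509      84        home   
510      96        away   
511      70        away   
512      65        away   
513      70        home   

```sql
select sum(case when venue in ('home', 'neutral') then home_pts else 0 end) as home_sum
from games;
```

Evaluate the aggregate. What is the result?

548

game_id=500: ✓ → 70
game_id=501: ✓ → 82
game_id=502: ✗
game_id=503: ✓ → 73
game_id=504: ✗
game_id=505: ✗
game_id=506: ✓ → 106
game_id=507: ✗
game_id=508: ✓ → 63
game_id=509: ✓ → 84
game_id=510: ✗
game_id=511: ✗
game_id=512: ✗
game_id=513: ✓ → 70
home_sum = 70 + 82 + 73 + 106 + 63 + 84 + 70 = 548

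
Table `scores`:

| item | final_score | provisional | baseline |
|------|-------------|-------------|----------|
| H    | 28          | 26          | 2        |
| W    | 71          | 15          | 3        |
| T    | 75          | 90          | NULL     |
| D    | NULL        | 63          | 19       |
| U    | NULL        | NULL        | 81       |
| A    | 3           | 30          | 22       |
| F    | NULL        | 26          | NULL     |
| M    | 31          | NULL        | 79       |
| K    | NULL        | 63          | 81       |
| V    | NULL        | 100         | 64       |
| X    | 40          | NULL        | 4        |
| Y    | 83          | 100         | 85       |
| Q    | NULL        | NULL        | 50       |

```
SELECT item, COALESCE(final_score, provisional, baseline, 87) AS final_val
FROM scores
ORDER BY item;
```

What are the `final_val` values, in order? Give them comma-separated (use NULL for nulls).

item=A: final_score=3 → 3
item=D: final_score=NULL, provisional=63 → 63
item=F: final_score=NULL, provisional=26 → 26
item=H: final_score=28 → 28
item=K: final_score=NULL, provisional=63 → 63
item=M: final_score=31 → 31
item=Q: final_score=NULL, provisional=NULL, baseline=50 → 50
item=T: final_score=75 → 75
item=U: final_score=NULL, provisional=NULL, baseline=81 → 81
item=V: final_score=NULL, provisional=100 → 100
item=W: final_score=71 → 71
item=X: final_score=40 → 40
item=Y: final_score=83 → 83

3, 63, 26, 28, 63, 31, 50, 75, 81, 100, 71, 40, 83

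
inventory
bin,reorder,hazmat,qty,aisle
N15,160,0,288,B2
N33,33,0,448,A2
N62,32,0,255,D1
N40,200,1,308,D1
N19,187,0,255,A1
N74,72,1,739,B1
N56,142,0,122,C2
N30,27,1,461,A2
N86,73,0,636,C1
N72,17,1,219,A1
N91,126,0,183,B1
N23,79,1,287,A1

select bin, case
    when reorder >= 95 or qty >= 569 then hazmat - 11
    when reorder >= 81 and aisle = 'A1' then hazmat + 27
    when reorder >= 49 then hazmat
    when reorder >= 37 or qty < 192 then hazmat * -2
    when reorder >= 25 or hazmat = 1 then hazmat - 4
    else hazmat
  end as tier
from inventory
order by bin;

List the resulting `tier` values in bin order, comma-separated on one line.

bin=N15: reorder >= 95 or qty >= 569 → -11
bin=N19: reorder >= 95 or qty >= 569 → -11
bin=N23: reorder >= 49 → 1
bin=N30: reorder >= 25 or hazmat = 1 → -3
bin=N33: reorder >= 25 or hazmat = 1 → -4
bin=N40: reorder >= 95 or qty >= 569 → -10
bin=N56: reorder >= 95 or qty >= 569 → -11
bin=N62: reorder >= 25 or hazmat = 1 → -4
bin=N72: reorder >= 25 or hazmat = 1 → -3
bin=N74: reorder >= 95 or qty >= 569 → -10
bin=N86: reorder >= 95 or qty >= 569 → -11
bin=N91: reorder >= 95 or qty >= 569 → -11

-11, -11, 1, -3, -4, -10, -11, -4, -3, -10, -11, -11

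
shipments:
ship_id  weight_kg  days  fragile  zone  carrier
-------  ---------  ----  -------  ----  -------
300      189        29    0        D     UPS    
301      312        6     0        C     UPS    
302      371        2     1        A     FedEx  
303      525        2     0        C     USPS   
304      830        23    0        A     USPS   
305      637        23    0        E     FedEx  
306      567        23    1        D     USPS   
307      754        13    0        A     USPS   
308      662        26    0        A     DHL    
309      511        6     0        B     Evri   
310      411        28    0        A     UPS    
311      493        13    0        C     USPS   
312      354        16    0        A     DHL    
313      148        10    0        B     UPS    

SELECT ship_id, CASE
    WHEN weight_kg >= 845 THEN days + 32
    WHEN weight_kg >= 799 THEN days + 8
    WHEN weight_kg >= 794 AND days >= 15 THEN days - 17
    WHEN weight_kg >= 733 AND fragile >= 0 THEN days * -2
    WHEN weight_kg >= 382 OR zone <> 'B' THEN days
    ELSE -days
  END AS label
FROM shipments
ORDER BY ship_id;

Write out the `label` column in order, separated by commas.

29, 6, 2, 2, 31, 23, 23, -26, 26, 6, 28, 13, 16, -10

ship_id=300: weight_kg >= 382 OR zone <> 'B' → 29
ship_id=301: weight_kg >= 382 OR zone <> 'B' → 6
ship_id=302: weight_kg >= 382 OR zone <> 'B' → 2
ship_id=303: weight_kg >= 382 OR zone <> 'B' → 2
ship_id=304: weight_kg >= 799 → 31
ship_id=305: weight_kg >= 382 OR zone <> 'B' → 23
ship_id=306: weight_kg >= 382 OR zone <> 'B' → 23
ship_id=307: weight_kg >= 733 AND fragile >= 0 → -26
ship_id=308: weight_kg >= 382 OR zone <> 'B' → 26
ship_id=309: weight_kg >= 382 OR zone <> 'B' → 6
ship_id=310: weight_kg >= 382 OR zone <> 'B' → 28
ship_id=311: weight_kg >= 382 OR zone <> 'B' → 13
ship_id=312: weight_kg >= 382 OR zone <> 'B' → 16
ship_id=313: ELSE → -10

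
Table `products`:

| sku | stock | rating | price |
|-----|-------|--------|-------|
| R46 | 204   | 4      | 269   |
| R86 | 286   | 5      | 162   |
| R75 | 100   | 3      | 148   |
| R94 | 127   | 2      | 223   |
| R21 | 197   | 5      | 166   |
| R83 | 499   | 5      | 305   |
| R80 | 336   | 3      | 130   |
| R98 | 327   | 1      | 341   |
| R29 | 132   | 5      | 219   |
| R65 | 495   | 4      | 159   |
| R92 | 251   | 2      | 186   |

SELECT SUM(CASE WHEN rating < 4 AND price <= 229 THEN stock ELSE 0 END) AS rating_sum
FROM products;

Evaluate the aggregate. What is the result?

814

sku=R46: ✗
sku=R86: ✗
sku=R75: ✓ → 100
sku=R94: ✓ → 127
sku=R21: ✗
sku=R83: ✗
sku=R80: ✓ → 336
sku=R98: ✗
sku=R29: ✗
sku=R65: ✗
sku=R92: ✓ → 251
rating_sum = 100 + 127 + 336 + 251 = 814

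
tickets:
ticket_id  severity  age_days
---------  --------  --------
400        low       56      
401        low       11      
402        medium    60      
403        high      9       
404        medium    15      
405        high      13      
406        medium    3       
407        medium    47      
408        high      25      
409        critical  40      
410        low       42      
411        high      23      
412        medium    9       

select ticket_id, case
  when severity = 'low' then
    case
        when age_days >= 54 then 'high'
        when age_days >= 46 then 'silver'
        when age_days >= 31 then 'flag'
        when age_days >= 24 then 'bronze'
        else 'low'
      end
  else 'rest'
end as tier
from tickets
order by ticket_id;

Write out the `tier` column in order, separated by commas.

high, low, rest, rest, rest, rest, rest, rest, rest, rest, flag, rest, rest

ticket_id=400: severity='low' → inner[age_days >= 54] → high
ticket_id=401: severity='low' → inner[ELSE] → low
ticket_id=402: severity='medium' → outer ELSE → rest
ticket_id=403: severity='high' → outer ELSE → rest
ticket_id=404: severity='medium' → outer ELSE → rest
ticket_id=405: severity='high' → outer ELSE → rest
ticket_id=406: severity='medium' → outer ELSE → rest
ticket_id=407: severity='medium' → outer ELSE → rest
ticket_id=408: severity='high' → outer ELSE → rest
ticket_id=409: severity='critical' → outer ELSE → rest
ticket_id=410: severity='low' → inner[age_days >= 31] → flag
ticket_id=411: severity='high' → outer ELSE → rest
ticket_id=412: severity='medium' → outer ELSE → rest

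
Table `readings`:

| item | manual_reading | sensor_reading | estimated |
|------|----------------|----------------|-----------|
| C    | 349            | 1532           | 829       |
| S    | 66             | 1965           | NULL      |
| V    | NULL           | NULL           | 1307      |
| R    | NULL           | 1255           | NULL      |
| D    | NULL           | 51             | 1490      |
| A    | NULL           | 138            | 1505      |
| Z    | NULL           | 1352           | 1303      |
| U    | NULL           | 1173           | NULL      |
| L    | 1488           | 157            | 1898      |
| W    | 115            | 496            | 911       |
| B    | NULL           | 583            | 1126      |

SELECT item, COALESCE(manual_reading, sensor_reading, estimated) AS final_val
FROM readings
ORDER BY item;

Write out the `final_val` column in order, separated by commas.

138, 583, 349, 51, 1488, 1255, 66, 1173, 1307, 115, 1352

item=A: manual_reading=NULL, sensor_reading=138 → 138
item=B: manual_reading=NULL, sensor_reading=583 → 583
item=C: manual_reading=349 → 349
item=D: manual_reading=NULL, sensor_reading=51 → 51
item=L: manual_reading=1488 → 1488
item=R: manual_reading=NULL, sensor_reading=1255 → 1255
item=S: manual_reading=66 → 66
item=U: manual_reading=NULL, sensor_reading=1173 → 1173
item=V: manual_reading=NULL, sensor_reading=NULL, estimated=1307 → 1307
item=W: manual_reading=115 → 115
item=Z: manual_reading=NULL, sensor_reading=1352 → 1352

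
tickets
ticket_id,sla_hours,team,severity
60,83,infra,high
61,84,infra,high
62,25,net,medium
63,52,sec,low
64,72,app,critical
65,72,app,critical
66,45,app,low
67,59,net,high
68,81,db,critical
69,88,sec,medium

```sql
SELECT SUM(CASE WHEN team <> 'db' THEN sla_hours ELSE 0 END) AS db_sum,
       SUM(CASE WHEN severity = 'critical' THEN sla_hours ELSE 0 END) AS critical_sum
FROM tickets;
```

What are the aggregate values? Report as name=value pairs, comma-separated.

[db_sum: team <> 'db']
ticket_id=60: ✓ → 83
ticket_id=61: ✓ → 84
ticket_id=62: ✓ → 25
ticket_id=63: ✓ → 52
ticket_id=64: ✓ → 72
ticket_id=65: ✓ → 72
ticket_id=66: ✓ → 45
ticket_id=67: ✓ → 59
ticket_id=68: ✗
ticket_id=69: ✓ → 88
db_sum = 83 + 84 + 25 + 52 + 72 + 72 + 45 + 59 + 88 = 580
—
[critical_sum: severity = 'critical']
ticket_id=60: ✗
ticket_id=61: ✗
ticket_id=62: ✗
ticket_id=63: ✗
ticket_id=64: ✓ → 72
ticket_id=65: ✓ → 72
ticket_id=66: ✗
ticket_id=67: ✗
ticket_id=68: ✓ → 81
ticket_id=69: ✗
critical_sum = 72 + 72 + 81 = 225

db_sum=580, critical_sum=225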